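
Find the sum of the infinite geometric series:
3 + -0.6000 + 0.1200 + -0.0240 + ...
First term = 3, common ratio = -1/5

For |r| < 1, S = a / (1 - r)
S = 3 / (1 - (-1/5))
S = 3 / (6/5)
S = 5/2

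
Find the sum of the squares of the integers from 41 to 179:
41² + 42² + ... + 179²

Use ∑_{k=1}^{n} k² = n(n+1)(2n+1)/6, then subtract the first 40 terms.
∑_{k=1}^{179} k² = 179×180×359/6 = 1927830
∑_{k=1}^{40} k² = 40×41×81/6 = 22140
∑_{k=41}^{179} k² = 1927830 - 22140 = 1905690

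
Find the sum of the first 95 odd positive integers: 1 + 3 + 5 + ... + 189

Sum of first n odd numbers = n²
= 95²
= 9025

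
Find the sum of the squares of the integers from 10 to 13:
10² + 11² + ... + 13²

Use ∑_{k=1}^{n} k² = n(n+1)(2n+1)/6, then subtract the first 9 terms.
∑_{k=1}^{13} k² = 13×14×27/6 = 819
∑_{k=1}^{9} k² = 9×10×19/6 = 285
∑_{k=10}^{13} k² = 819 - 285 = 534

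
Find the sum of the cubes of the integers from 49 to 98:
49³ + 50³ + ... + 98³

Use ∑_{k=1}^{n} k³ = [n(n+1)/2]², then subtract the first 48 terms.
∑_{k=1}^{98} k³ = [98×99/2]² = 4851² = 23532201
∑_{k=1}^{48} k³ = [48×49/2]² = 1176² = 1382976
∑_{k=49}^{98} k³ = 23532201 - 1382976 = 22149225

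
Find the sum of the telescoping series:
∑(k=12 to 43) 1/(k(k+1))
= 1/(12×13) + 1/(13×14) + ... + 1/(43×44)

Partial fractions: 1/(k(k+1)) = 1/k - 1/(k+1)
The series telescopes:
= (1/12 - 1/13) + (1/13 - 1/14) + ... + (1/43 - 1/44)
= 1/12 - 1/44
= 2/33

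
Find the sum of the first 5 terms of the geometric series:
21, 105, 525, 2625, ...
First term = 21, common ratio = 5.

Sₙ = a(1 - rⁿ) / (1 - r)
S_5 = 21(1 - 5^5) / (1 - 5)
S_5 = 21(1 - 3125) / (-4)
S_5 = 16401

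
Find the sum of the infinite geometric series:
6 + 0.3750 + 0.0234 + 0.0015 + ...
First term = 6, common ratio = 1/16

For |r| < 1, S = a / (1 - r)
S = 6 / (1 - (1/16))
S = 6 / (15/16)
S = 32/5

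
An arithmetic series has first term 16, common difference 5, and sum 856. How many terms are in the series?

Using S = n/2 × [2a + (n-1)d]
856 = n/2 × [2(16) + (n-1)(5)]
856 = n/2 × [32 + 5n - 5]
1712 = n × [27 + 5n]
5n² + (27)n - 1712 = 0
Discriminant: Δ = (27)² - 4(5)(-1712) = 729 + 34240 = 34969
√Δ = 187
n = [-(27) + √Δ] / (2·5) = (-27 + 187) / 10 = 160 / 10 = 16
(The negative root is discarded since n must be a positive integer.)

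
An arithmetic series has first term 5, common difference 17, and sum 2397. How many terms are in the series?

Using S = n/2 × [2a + (n-1)d]
2397 = n/2 × [2(5) + (n-1)(17)]
2397 = n/2 × [10 + 17n - 17]
4794 = n × [-7 + 17n]
17n² + (-7)n - 4794 = 0
Discriminant: Δ = (-7)² - 4(17)(-4794) = 49 + 325992 = 326041
√Δ = 571
n = [-(-7) + √Δ] / (2·17) = (7 + 571) / 34 = 578 / 34 = 17
(The negative root is discarded since n must be a positive integer.)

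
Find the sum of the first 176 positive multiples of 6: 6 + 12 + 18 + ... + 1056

Factor out 6: = 6(1 + 2 + ... + 176) = 6 × n(n+1)/2
= 6 × 176×177/2
= 6 × 15576
= 93456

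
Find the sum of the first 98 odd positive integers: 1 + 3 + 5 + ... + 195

Sum of first n odd numbers = n²
= 98²
= 9604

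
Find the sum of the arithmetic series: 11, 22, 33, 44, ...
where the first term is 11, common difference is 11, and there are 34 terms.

Sₙ = n/2 × (first + last)
Last term = a + (n-1)d = 11 + (34-1)×11 = 374
S_34 = 34/2 × (11 + 374)
S_34 = 34/2 × 385 = 6545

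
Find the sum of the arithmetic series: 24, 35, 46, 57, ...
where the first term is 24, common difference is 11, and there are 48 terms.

Sₙ = n/2 × (first + last)
Last term = a + (n-1)d = 24 + (48-1)×11 = 541
S_48 = 48/2 × (24 + 541)
S_48 = 48/2 × 565 = 13560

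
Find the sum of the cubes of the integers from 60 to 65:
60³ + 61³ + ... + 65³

Use ∑_{k=1}^{n} k³ = [n(n+1)/2]², then subtract the first 59 terms.
∑_{k=1}^{65} k³ = [65×66/2]² = 2145² = 4601025
∑_{k=1}^{59} k³ = [59×60/2]² = 1770² = 3132900
∑_{k=60}^{65} k³ = 4601025 - 3132900 = 1468125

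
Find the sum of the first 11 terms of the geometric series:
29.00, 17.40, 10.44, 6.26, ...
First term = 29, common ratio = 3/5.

Sₙ = a(1 - rⁿ) / (1 - r)
S_11 = 29(1 - (3/5)^11) / (1 - (3/5))
S_11 = 29(1 - (177147/48828125)) / (2/5)
S_11 = 705439181/9765625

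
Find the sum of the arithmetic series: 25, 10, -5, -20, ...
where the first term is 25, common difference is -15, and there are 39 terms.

Sₙ = n/2 × (first + last)
Last term = a + (n-1)d = 25 + (39-1)×(-15) = -545
S_39 = 39/2 × (25 + (-545))
S_39 = 39/2 × (-520) = -10140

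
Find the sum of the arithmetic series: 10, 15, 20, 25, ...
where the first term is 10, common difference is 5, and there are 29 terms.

Sₙ = n/2 × (first + last)
Last term = a + (n-1)d = 10 + (29-1)×5 = 150
S_29 = 29/2 × (10 + 150)
S_29 = 29/2 × 160 = 2320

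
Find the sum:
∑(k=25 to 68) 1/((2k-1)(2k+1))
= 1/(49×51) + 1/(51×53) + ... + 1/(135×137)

Partial fractions: 1/((2k-1)(2k+1)) = (1/2)[1/(2k-1) - 1/(2k+1)]
The series telescopes:
= (1/2)[1/49 - 1/137]
= 44/6713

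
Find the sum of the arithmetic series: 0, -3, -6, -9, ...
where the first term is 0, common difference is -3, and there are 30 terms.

Sₙ = n/2 × (first + last)
Last term = a + (n-1)d = 0 + (30-1)×(-3) = -87
S_30 = 30/2 × (0 + (-87))
S_30 = 30/2 × (-87) = -1305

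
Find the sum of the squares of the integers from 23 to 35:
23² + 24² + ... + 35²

Use ∑_{k=1}^{n} k² = n(n+1)(2n+1)/6, then subtract the first 22 terms.
∑_{k=1}^{35} k² = 35×36×71/6 = 14910
∑_{k=1}^{22} k² = 22×23×45/6 = 3795
∑_{k=23}^{35} k² = 14910 - 3795 = 11115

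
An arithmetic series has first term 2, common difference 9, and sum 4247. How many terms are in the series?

Using S = n/2 × [2a + (n-1)d]
4247 = n/2 × [2(2) + (n-1)(9)]
4247 = n/2 × [4 + 9n - 9]
8494 = n × [-5 + 9n]
9n² + (-5)n - 8494 = 0
Discriminant: Δ = (-5)² - 4(9)(-8494) = 25 + 305784 = 305809
√Δ = 553
n = [-(-5) + √Δ] / (2·9) = (5 + 553) / 18 = 558 / 18 = 31
(The negative root is discarded since n must be a positive integer.)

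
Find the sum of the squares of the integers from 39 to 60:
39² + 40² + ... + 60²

Use ∑_{k=1}^{n} k² = n(n+1)(2n+1)/6, then subtract the first 38 terms.
∑_{k=1}^{60} k² = 60×61×121/6 = 73810
∑_{k=1}^{38} k² = 38×39×77/6 = 19019
∑_{k=39}^{60} k² = 73810 - 19019 = 54791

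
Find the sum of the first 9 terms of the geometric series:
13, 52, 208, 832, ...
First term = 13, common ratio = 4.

Sₙ = a(1 - rⁿ) / (1 - r)
S_9 = 13(1 - 4^9) / (1 - 4)
S_9 = 13(1 - 262144) / (-3)
S_9 = 1135953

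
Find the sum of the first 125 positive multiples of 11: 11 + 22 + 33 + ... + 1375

Factor out 11: = 11(1 + 2 + ... + 125) = 11 × n(n+1)/2
= 11 × 125×126/2
= 11 × 7875
= 86625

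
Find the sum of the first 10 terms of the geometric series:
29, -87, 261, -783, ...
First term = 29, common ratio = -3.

Sₙ = a(1 - rⁿ) / (1 - r)
S_10 = 29(1 - (-3)^10) / (1 - (-3))
S_10 = 29(1 - 59049) / (4)
S_10 = -428098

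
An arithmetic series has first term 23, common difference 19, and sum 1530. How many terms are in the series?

Using S = n/2 × [2a + (n-1)d]
1530 = n/2 × [2(23) + (n-1)(19)]
1530 = n/2 × [46 + 19n - 19]
3060 = n × [27 + 19n]
19n² + (27)n - 3060 = 0
Discriminant: Δ = (27)² - 4(19)(-3060) = 729 + 232560 = 233289
√Δ = 483
n = [-(27) + √Δ] / (2·19) = (-27 + 483) / 38 = 456 / 38 = 12
(The negative root is discarded since n must be a positive integer.)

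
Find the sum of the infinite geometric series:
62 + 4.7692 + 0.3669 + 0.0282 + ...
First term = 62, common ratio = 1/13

For |r| < 1, S = a / (1 - r)
S = 62 / (1 - (1/13))
S = 62 / (12/13)
S = 403/6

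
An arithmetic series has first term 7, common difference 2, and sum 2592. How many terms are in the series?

Using S = n/2 × [2a + (n-1)d]
2592 = n/2 × [2(7) + (n-1)(2)]
2592 = n/2 × [14 + 2n - 2]
5184 = n × [12 + 2n]
2n² + (12)n - 5184 = 0
Discriminant: Δ = (12)² - 4(2)(-5184) = 144 + 41472 = 41616
√Δ = 204
n = [-(12) + √Δ] / (2·2) = (-12 + 204) / 4 = 192 / 4 = 48
(The negative root is discarded since n must be a positive integer.)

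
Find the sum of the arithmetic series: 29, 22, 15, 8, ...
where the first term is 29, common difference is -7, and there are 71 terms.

Sₙ = n/2 × (first + last)
Last term = a + (n-1)d = 29 + (71-1)×(-7) = -461
S_71 = 71/2 × (29 + (-461))
S_71 = 71/2 × (-432) = -15336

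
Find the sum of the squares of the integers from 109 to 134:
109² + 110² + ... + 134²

Use ∑_{k=1}^{n} k² = n(n+1)(2n+1)/6, then subtract the first 108 terms.
∑_{k=1}^{134} k² = 134×135×269/6 = 811035
∑_{k=1}^{108} k² = 108×109×217/6 = 425754
∑_{k=109}^{134} k² = 811035 - 425754 = 385281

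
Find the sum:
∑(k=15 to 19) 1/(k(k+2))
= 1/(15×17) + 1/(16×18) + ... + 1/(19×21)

Partial fractions: 1/(k(k+2)) = (1/2)[1/k - 1/(k+2)]
Telescoping leaves the first two and last two terms:
= (1/2)[1/15 + 1/16 - 1/20 - 1/21]
= 53/3360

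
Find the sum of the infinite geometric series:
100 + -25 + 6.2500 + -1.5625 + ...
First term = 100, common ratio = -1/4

For |r| < 1, S = a / (1 - r)
S = 100 / (1 - (-1/4))
S = 100 / (5/4)
S = 80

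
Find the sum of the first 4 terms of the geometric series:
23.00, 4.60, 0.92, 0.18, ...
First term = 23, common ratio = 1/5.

Sₙ = a(1 - rⁿ) / (1 - r)
S_4 = 23(1 - (1/5)^4) / (1 - (1/5))
S_4 = 23(1 - (1/625)) / (4/5)
S_4 = 3588/125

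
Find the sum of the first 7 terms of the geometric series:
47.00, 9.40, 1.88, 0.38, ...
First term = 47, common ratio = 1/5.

Sₙ = a(1 - rⁿ) / (1 - r)
S_7 = 47(1 - (1/5)^7) / (1 - (1/5))
S_7 = 47(1 - (1/78125)) / (4/5)
S_7 = 917957/15625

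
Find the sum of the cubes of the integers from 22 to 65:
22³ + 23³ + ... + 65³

Use ∑_{k=1}^{n} k³ = [n(n+1)/2]², then subtract the first 21 terms.
∑_{k=1}^{65} k³ = [65×66/2]² = 2145² = 4601025
∑_{k=1}^{21} k³ = [21×22/2]² = 231² = 53361
∑_{k=22}^{65} k³ = 4601025 - 53361 = 4547664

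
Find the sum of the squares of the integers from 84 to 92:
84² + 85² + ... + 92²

Use ∑_{k=1}^{n} k² = n(n+1)(2n+1)/6, then subtract the first 83 terms.
∑_{k=1}^{92} k² = 92×93×185/6 = 263810
∑_{k=1}^{83} k² = 83×84×167/6 = 194054
∑_{k=84}^{92} k² = 263810 - 194054 = 69756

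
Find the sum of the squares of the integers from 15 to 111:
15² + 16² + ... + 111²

Use ∑_{k=1}^{n} k² = n(n+1)(2n+1)/6, then subtract the first 14 terms.
∑_{k=1}^{111} k² = 111×112×223/6 = 462056
∑_{k=1}^{14} k² = 14×15×29/6 = 1015
∑_{k=15}^{111} k² = 462056 - 1015 = 461041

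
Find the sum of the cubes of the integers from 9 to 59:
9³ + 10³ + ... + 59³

Use ∑_{k=1}^{n} k³ = [n(n+1)/2]², then subtract the first 8 terms.
∑_{k=1}^{59} k³ = [59×60/2]² = 1770² = 3132900
∑_{k=1}^{8} k³ = [8×9/2]² = 36² = 1296
∑_{k=9}^{59} k³ = 3132900 - 1296 = 3131604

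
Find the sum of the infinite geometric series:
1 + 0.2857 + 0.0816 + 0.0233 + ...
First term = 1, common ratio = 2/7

For |r| < 1, S = a / (1 - r)
S = 1 / (1 - (2/7))
S = 1 / (5/7)
S = 7/5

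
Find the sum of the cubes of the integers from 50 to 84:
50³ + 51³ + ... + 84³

Use ∑_{k=1}^{n} k³ = [n(n+1)/2]², then subtract the first 49 terms.
∑_{k=1}^{84} k³ = [84×85/2]² = 3570² = 12744900
∑_{k=1}^{49} k³ = [49×50/2]² = 1225² = 1500625
∑_{k=50}^{84} k³ = 12744900 - 1500625 = 11244275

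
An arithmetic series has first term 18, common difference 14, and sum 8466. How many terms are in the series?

Using S = n/2 × [2a + (n-1)d]
8466 = n/2 × [2(18) + (n-1)(14)]
8466 = n/2 × [36 + 14n - 14]
16932 = n × [22 + 14n]
14n² + (22)n - 16932 = 0
Discriminant: Δ = (22)² - 4(14)(-16932) = 484 + 948192 = 948676
√Δ = 974
n = [-(22) + √Δ] / (2·14) = (-22 + 974) / 28 = 952 / 28 = 34
(The negative root is discarded since n must be a positive integer.)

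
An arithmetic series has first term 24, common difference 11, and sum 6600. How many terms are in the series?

Using S = n/2 × [2a + (n-1)d]
6600 = n/2 × [2(24) + (n-1)(11)]
6600 = n/2 × [48 + 11n - 11]
13200 = n × [37 + 11n]
11n² + (37)n - 13200 = 0
Discriminant: Δ = (37)² - 4(11)(-13200) = 1369 + 580800 = 582169
√Δ = 763
n = [-(37) + √Δ] / (2·11) = (-37 + 763) / 22 = 726 / 22 = 33
(The negative root is discarded since n must be a positive integer.)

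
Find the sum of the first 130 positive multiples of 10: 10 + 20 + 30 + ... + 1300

Factor out 10: = 10(1 + 2 + ... + 130) = 10 × n(n+1)/2
= 10 × 130×131/2
= 10 × 8515
= 85150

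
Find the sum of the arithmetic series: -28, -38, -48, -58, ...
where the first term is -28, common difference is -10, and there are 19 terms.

Sₙ = n/2 × (first + last)
Last term = a + (n-1)d = -28 + (19-1)×(-10) = -208
S_19 = 19/2 × (-28 + (-208))
S_19 = 19/2 × (-236) = -2242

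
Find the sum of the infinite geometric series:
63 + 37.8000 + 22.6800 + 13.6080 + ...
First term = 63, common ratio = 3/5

For |r| < 1, S = a / (1 - r)
S = 63 / (1 - (3/5))
S = 63 / (2/5)
S = 315/2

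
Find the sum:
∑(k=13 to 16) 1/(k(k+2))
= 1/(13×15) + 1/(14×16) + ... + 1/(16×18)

Partial fractions: 1/(k(k+2)) = (1/2)[1/k - 1/(k+2)]
Telescoping leaves the first two and last two terms:
= (1/2)[1/13 + 1/14 - 1/17 - 1/18]
= 473/27846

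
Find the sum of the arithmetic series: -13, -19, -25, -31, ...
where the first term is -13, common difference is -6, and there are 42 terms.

Sₙ = n/2 × (first + last)
Last term = a + (n-1)d = -13 + (42-1)×(-6) = -259
S_42 = 42/2 × (-13 + (-259))
S_42 = 42/2 × (-272) = -5712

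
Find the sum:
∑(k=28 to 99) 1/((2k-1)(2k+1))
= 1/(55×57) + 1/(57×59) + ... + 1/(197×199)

Partial fractions: 1/((2k-1)(2k+1)) = (1/2)[1/(2k-1) - 1/(2k+1)]
The series telescopes:
= (1/2)[1/55 - 1/199]
= 72/10945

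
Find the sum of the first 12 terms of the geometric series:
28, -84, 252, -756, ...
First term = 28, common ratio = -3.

Sₙ = a(1 - rⁿ) / (1 - r)
S_12 = 28(1 - (-3)^12) / (1 - (-3))
S_12 = 28(1 - 531441) / (4)
S_12 = -3720080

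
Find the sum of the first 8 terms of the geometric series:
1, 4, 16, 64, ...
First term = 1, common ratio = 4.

Sₙ = a(1 - rⁿ) / (1 - r)
S_8 = 1(1 - 4^8) / (1 - 4)
S_8 = 1(1 - 65536) / (-3)
S_8 = 21845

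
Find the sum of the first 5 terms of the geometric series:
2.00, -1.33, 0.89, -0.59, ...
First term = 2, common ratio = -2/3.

Sₙ = a(1 - rⁿ) / (1 - r)
S_5 = 2(1 - (-2/3)^5) / (1 - (-2/3))
S_5 = 2(1 - (-32/243)) / (5/3)
S_5 = 110/81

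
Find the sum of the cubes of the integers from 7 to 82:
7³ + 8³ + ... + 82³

Use ∑_{k=1}^{n} k³ = [n(n+1)/2]², then subtract the first 6 terms.
∑_{k=1}^{82} k³ = [82×83/2]² = 3403² = 11580409
∑_{k=1}^{6} k³ = [6×7/2]² = 21² = 441
∑_{k=7}^{82} k³ = 11580409 - 441 = 11579968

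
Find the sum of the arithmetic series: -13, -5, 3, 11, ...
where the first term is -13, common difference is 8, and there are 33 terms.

Sₙ = n/2 × (first + last)
Last term = a + (n-1)d = -13 + (33-1)×8 = 243
S_33 = 33/2 × (-13 + 243)
S_33 = 33/2 × 230 = 3795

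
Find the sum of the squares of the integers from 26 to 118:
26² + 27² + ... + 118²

Use ∑_{k=1}^{n} k² = n(n+1)(2n+1)/6, then subtract the first 25 terms.
∑_{k=1}^{118} k² = 118×119×237/6 = 554659
∑_{k=1}^{25} k² = 25×26×51/6 = 5525
∑_{k=26}^{118} k² = 554659 - 5525 = 549134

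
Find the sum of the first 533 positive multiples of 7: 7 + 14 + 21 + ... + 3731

Factor out 7: = 7(1 + 2 + ... + 533) = 7 × n(n+1)/2
= 7 × 533×534/2
= 7 × 142311
= 996177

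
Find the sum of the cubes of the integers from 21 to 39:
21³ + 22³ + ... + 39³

Use ∑_{k=1}^{n} k³ = [n(n+1)/2]², then subtract the first 20 terms.
∑_{k=1}^{39} k³ = [39×40/2]² = 780² = 608400
∑_{k=1}^{20} k³ = [20×21/2]² = 210² = 44100
∑_{k=21}^{39} k³ = 608400 - 44100 = 564300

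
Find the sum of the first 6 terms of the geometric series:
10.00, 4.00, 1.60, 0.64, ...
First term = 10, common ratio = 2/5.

Sₙ = a(1 - rⁿ) / (1 - r)
S_6 = 10(1 - (2/5)^6) / (1 - (2/5))
S_6 = 10(1 - (64/15625)) / (3/5)
S_6 = 10374/625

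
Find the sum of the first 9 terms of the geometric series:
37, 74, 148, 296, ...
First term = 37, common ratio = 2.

Sₙ = a(1 - rⁿ) / (1 - r)
S_9 = 37(1 - 2^9) / (1 - 2)
S_9 = 37(1 - 512) / (-1)
S_9 = 18907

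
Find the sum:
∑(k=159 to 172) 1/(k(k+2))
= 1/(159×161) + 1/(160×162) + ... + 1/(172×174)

Partial fractions: 1/(k(k+2)) = (1/2)[1/k - 1/(k+2)]
Telescoping leaves the first two and last two terms:
= (1/2)[1/159 + 1/160 - 1/173 - 1/174]
= 129143/255264960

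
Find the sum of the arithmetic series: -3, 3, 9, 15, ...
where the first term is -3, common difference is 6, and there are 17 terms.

Sₙ = n/2 × (first + last)
Last term = a + (n-1)d = -3 + (17-1)×6 = 93
S_17 = 17/2 × (-3 + 93)
S_17 = 17/2 × 90 = 765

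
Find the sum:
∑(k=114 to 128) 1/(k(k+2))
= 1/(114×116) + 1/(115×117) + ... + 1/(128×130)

Partial fractions: 1/(k(k+2)) = (1/2)[1/k - 1/(k+2)]
Telescoping leaves the first two and last two terms:
= (1/2)[1/114 + 1/115 - 1/129 - 1/130]
= 3707/3664245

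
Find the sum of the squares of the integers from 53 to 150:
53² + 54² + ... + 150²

Use ∑_{k=1}^{n} k² = n(n+1)(2n+1)/6, then subtract the first 52 terms.
∑_{k=1}^{150} k² = 150×151×301/6 = 1136275
∑_{k=1}^{52} k² = 52×53×105/6 = 48230
∑_{k=53}^{150} k² = 1136275 - 48230 = 1088045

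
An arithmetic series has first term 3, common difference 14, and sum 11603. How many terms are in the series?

Using S = n/2 × [2a + (n-1)d]
11603 = n/2 × [2(3) + (n-1)(14)]
11603 = n/2 × [6 + 14n - 14]
23206 = n × [-8 + 14n]
14n² + (-8)n - 23206 = 0
Discriminant: Δ = (-8)² - 4(14)(-23206) = 64 + 1299536 = 1299600
√Δ = 1140
n = [-(-8) + √Δ] / (2·14) = (8 + 1140) / 28 = 1148 / 28 = 41
(The negative root is discarded since n must be a positive integer.)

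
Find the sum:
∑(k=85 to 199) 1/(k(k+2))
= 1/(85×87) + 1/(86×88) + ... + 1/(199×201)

Partial fractions: 1/(k(k+2)) = (1/2)[1/k - 1/(k+2)]
Telescoping leaves the first two and last two terms:
= (1/2)[1/85 + 1/86 - 1/200 - 1/201]
= 394289/58772400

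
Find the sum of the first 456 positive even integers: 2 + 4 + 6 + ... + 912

Sum of first n even numbers = n(n+1)
= 456×457
= 208392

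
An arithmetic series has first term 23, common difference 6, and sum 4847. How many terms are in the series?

Using S = n/2 × [2a + (n-1)d]
4847 = n/2 × [2(23) + (n-1)(6)]
4847 = n/2 × [46 + 6n - 6]
9694 = n × [40 + 6n]
6n² + (40)n - 9694 = 0
Discriminant: Δ = (40)² - 4(6)(-9694) = 1600 + 232656 = 234256
√Δ = 484
n = [-(40) + √Δ] / (2·6) = (-40 + 484) / 12 = 444 / 12 = 37
(The negative root is discarded since n must be a positive integer.)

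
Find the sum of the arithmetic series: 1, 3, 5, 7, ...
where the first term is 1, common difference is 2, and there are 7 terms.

Sₙ = n/2 × (first + last)
Last term = a + (n-1)d = 1 + (7-1)×2 = 13
S_7 = 7/2 × (1 + 13)
S_7 = 7/2 × 14 = 49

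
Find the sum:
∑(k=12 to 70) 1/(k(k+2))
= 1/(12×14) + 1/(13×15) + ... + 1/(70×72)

Partial fractions: 1/(k(k+2)) = (1/2)[1/k - 1/(k+2)]
Telescoping leaves the first two and last two terms:
= (1/2)[1/12 + 1/13 - 1/71 - 1/72]
= 8791/132912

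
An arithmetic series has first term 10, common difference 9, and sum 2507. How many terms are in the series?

Using S = n/2 × [2a + (n-1)d]
2507 = n/2 × [2(10) + (n-1)(9)]
2507 = n/2 × [20 + 9n - 9]
5014 = n × [11 + 9n]
9n² + (11)n - 5014 = 0
Discriminant: Δ = (11)² - 4(9)(-5014) = 121 + 180504 = 180625
√Δ = 425
n = [-(11) + √Δ] / (2·9) = (-11 + 425) / 18 = 414 / 18 = 23
(The negative root is discarded since n must be a positive integer.)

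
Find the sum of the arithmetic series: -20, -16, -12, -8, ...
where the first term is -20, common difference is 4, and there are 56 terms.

Sₙ = n/2 × (first + last)
Last term = a + (n-1)d = -20 + (56-1)×4 = 200
S_56 = 56/2 × (-20 + 200)
S_56 = 56/2 × 180 = 5040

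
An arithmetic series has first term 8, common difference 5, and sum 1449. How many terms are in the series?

Using S = n/2 × [2a + (n-1)d]
1449 = n/2 × [2(8) + (n-1)(5)]
1449 = n/2 × [16 + 5n - 5]
2898 = n × [11 + 5n]
5n² + (11)n - 2898 = 0
Discriminant: Δ = (11)² - 4(5)(-2898) = 121 + 57960 = 58081
√Δ = 241
n = [-(11) + √Δ] / (2·5) = (-11 + 241) / 10 = 230 / 10 = 23
(The negative root is discarded since n must be a positive integer.)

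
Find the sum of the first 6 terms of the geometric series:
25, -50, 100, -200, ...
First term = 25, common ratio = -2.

Sₙ = a(1 - rⁿ) / (1 - r)
S_6 = 25(1 - (-2)^6) / (1 - (-2))
S_6 = 25(1 - 64) / (3)
S_6 = -525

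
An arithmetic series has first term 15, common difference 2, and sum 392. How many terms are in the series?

Using S = n/2 × [2a + (n-1)d]
392 = n/2 × [2(15) + (n-1)(2)]
392 = n/2 × [30 + 2n - 2]
784 = n × [28 + 2n]
2n² + (28)n - 784 = 0
Discriminant: Δ = (28)² - 4(2)(-784) = 784 + 6272 = 7056
√Δ = 84
n = [-(28) + √Δ] / (2·2) = (-28 + 84) / 4 = 56 / 4 = 14
(The negative root is discarded since n must be a positive integer.)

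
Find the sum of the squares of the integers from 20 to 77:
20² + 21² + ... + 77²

Use ∑_{k=1}^{n} k² = n(n+1)(2n+1)/6, then subtract the first 19 terms.
∑_{k=1}^{77} k² = 77×78×155/6 = 155155
∑_{k=1}^{19} k² = 19×20×39/6 = 2470
∑_{k=20}^{77} k² = 155155 - 2470 = 152685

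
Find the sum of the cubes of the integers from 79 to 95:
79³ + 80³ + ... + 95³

Use ∑_{k=1}^{n} k³ = [n(n+1)/2]², then subtract the first 78 terms.
∑_{k=1}^{95} k³ = [95×96/2]² = 4560² = 20793600
∑_{k=1}^{78} k³ = [78×79/2]² = 3081² = 9492561
∑_{k=79}^{95} k³ = 20793600 - 9492561 = 11301039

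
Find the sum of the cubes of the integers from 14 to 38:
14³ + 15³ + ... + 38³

Use ∑_{k=1}^{n} k³ = [n(n+1)/2]², then subtract the first 13 terms.
∑_{k=1}^{38} k³ = [38×39/2]² = 741² = 549081
∑_{k=1}^{13} k³ = [13×14/2]² = 91² = 8281
∑_{k=14}^{38} k³ = 549081 - 8281 = 540800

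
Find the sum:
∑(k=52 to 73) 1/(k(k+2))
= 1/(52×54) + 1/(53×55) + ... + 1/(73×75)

Partial fractions: 1/(k(k+2)) = (1/2)[1/k - 1/(k+2)]
Telescoping leaves the first two and last two terms:
= (1/2)[1/52 + 1/53 - 1/74 - 1/75]
= 86053/15295800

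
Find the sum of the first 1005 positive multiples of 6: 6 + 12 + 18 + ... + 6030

Factor out 6: = 6(1 + 2 + ... + 1005) = 6 × n(n+1)/2
= 6 × 1005×1006/2
= 6 × 505515
= 3033090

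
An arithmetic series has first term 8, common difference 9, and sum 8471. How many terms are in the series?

Using S = n/2 × [2a + (n-1)d]
8471 = n/2 × [2(8) + (n-1)(9)]
8471 = n/2 × [16 + 9n - 9]
16942 = n × [7 + 9n]
9n² + (7)n - 16942 = 0
Discriminant: Δ = (7)² - 4(9)(-16942) = 49 + 609912 = 609961
√Δ = 781
n = [-(7) + √Δ] / (2·9) = (-7 + 781) / 18 = 774 / 18 = 43
(The negative root is discarded since n must be a positive integer.)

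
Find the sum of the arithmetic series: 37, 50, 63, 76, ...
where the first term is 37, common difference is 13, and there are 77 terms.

Sₙ = n/2 × (first + last)
Last term = a + (n-1)d = 37 + (77-1)×13 = 1025
S_77 = 77/2 × (37 + 1025)
S_77 = 77/2 × 1062 = 40887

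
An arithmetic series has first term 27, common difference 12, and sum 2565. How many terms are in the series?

Using S = n/2 × [2a + (n-1)d]
2565 = n/2 × [2(27) + (n-1)(12)]
2565 = n/2 × [54 + 12n - 12]
5130 = n × [42 + 12n]
12n² + (42)n - 5130 = 0
Discriminant: Δ = (42)² - 4(12)(-5130) = 1764 + 246240 = 248004
√Δ = 498
n = [-(42) + √Δ] / (2·12) = (-42 + 498) / 24 = 456 / 24 = 19
(The negative root is discarded since n must be a positive integer.)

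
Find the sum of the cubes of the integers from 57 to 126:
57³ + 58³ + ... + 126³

Use ∑_{k=1}^{n} k³ = [n(n+1)/2]², then subtract the first 56 terms.
∑_{k=1}^{126} k³ = [126×127/2]² = 8001² = 64016001
∑_{k=1}^{56} k³ = [56×57/2]² = 1596² = 2547216
∑_{k=57}^{126} k³ = 64016001 - 2547216 = 61468785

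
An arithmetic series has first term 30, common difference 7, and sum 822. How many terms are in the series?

Using S = n/2 × [2a + (n-1)d]
822 = n/2 × [2(30) + (n-1)(7)]
822 = n/2 × [60 + 7n - 7]
1644 = n × [53 + 7n]
7n² + (53)n - 1644 = 0
Discriminant: Δ = (53)² - 4(7)(-1644) = 2809 + 46032 = 48841
√Δ = 221
n = [-(53) + √Δ] / (2·7) = (-53 + 221) / 14 = 168 / 14 = 12
(The negative root is discarded since n must be a positive integer.)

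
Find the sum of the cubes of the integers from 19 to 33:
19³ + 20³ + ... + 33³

Use ∑_{k=1}^{n} k³ = [n(n+1)/2]², then subtract the first 18 terms.
∑_{k=1}^{33} k³ = [33×34/2]² = 561² = 314721
∑_{k=1}^{18} k³ = [18×19/2]² = 171² = 29241
∑_{k=19}^{33} k³ = 314721 - 29241 = 285480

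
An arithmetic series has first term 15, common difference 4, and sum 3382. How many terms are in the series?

Using S = n/2 × [2a + (n-1)d]
3382 = n/2 × [2(15) + (n-1)(4)]
3382 = n/2 × [30 + 4n - 4]
6764 = n × [26 + 4n]
4n² + (26)n - 6764 = 0
Discriminant: Δ = (26)² - 4(4)(-6764) = 676 + 108224 = 108900
√Δ = 330
n = [-(26) + √Δ] / (2·4) = (-26 + 330) / 8 = 304 / 8 = 38
(The negative root is discarded since n must be a positive integer.)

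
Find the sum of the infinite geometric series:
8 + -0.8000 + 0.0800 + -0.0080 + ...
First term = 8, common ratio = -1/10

For |r| < 1, S = a / (1 - r)
S = 8 / (1 - (-1/10))
S = 8 / (11/10)
S = 80/11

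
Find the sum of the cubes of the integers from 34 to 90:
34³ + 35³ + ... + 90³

Use ∑_{k=1}^{n} k³ = [n(n+1)/2]², then subtract the first 33 terms.
∑_{k=1}^{90} k³ = [90×91/2]² = 4095² = 16769025
∑_{k=1}^{33} k³ = [33×34/2]² = 561² = 314721
∑_{k=34}^{90} k³ = 16769025 - 314721 = 16454304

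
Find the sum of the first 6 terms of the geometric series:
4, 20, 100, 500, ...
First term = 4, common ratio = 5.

Sₙ = a(1 - rⁿ) / (1 - r)
S_6 = 4(1 - 5^6) / (1 - 5)
S_6 = 4(1 - 15625) / (-4)
S_6 = 15624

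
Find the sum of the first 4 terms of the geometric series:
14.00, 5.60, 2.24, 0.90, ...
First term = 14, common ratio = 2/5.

Sₙ = a(1 - rⁿ) / (1 - r)
S_4 = 14(1 - (2/5)^4) / (1 - (2/5))
S_4 = 14(1 - (16/625)) / (3/5)
S_4 = 2842/125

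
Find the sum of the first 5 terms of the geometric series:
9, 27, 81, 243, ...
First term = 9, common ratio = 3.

Sₙ = a(1 - rⁿ) / (1 - r)
S_5 = 9(1 - 3^5) / (1 - 3)
S_5 = 9(1 - 243) / (-2)
S_5 = 1089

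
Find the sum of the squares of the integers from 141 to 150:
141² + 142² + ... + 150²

Use ∑_{k=1}^{n} k² = n(n+1)(2n+1)/6, then subtract the first 140 terms.
∑_{k=1}^{150} k² = 150×151×301/6 = 1136275
∑_{k=1}^{140} k² = 140×141×281/6 = 924490
∑_{k=141}^{150} k² = 1136275 - 924490 = 211785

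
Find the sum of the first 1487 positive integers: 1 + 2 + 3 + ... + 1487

Formula: ∑k = n(n+1)/2
= 1487×1488/2
= 2212656/2
= 1106328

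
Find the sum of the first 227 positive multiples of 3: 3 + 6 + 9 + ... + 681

Factor out 3: = 3(1 + 2 + ... + 227) = 3 × n(n+1)/2
= 3 × 227×228/2
= 3 × 25878
= 77634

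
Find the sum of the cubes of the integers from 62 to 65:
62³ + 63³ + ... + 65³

Use ∑_{k=1}^{n} k³ = [n(n+1)/2]², then subtract the first 61 terms.
∑_{k=1}^{65} k³ = [65×66/2]² = 2145² = 4601025
∑_{k=1}^{61} k³ = [61×62/2]² = 1891² = 3575881
∑_{k=62}^{65} k³ = 4601025 - 3575881 = 1025144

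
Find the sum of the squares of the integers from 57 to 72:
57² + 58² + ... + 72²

Use ∑_{k=1}^{n} k² = n(n+1)(2n+1)/6, then subtract the first 56 terms.
∑_{k=1}^{72} k² = 72×73×145/6 = 127020
∑_{k=1}^{56} k² = 56×57×113/6 = 60116
∑_{k=57}^{72} k² = 127020 - 60116 = 66904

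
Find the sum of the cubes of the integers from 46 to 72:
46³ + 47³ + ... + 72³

Use ∑_{k=1}^{n} k³ = [n(n+1)/2]², then subtract the first 45 terms.
∑_{k=1}^{72} k³ = [72×73/2]² = 2628² = 6906384
∑_{k=1}^{45} k³ = [45×46/2]² = 1035² = 1071225
∑_{k=46}^{72} k³ = 6906384 - 1071225 = 5835159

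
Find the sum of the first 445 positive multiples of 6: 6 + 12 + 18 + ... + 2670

Factor out 6: = 6(1 + 2 + ... + 445) = 6 × n(n+1)/2
= 6 × 445×446/2
= 6 × 99235
= 595410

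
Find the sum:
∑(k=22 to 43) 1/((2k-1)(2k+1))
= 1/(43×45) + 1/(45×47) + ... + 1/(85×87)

Partial fractions: 1/((2k-1)(2k+1)) = (1/2)[1/(2k-1) - 1/(2k+1)]
The series telescopes:
= (1/2)[1/43 - 1/87]
= 22/3741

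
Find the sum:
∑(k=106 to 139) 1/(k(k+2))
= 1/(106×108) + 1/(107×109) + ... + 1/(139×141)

Partial fractions: 1/(k(k+2)) = (1/2)[1/k - 1/(k+2)]
Telescoping leaves the first two and last two terms:
= (1/2)[1/106 + 1/107 - 1/140 - 1/141]
= 508759/223891080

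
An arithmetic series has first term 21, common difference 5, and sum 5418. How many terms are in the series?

Using S = n/2 × [2a + (n-1)d]
5418 = n/2 × [2(21) + (n-1)(5)]
5418 = n/2 × [42 + 5n - 5]
10836 = n × [37 + 5n]
5n² + (37)n - 10836 = 0
Discriminant: Δ = (37)² - 4(5)(-10836) = 1369 + 216720 = 218089
√Δ = 467
n = [-(37) + √Δ] / (2·5) = (-37 + 467) / 10 = 430 / 10 = 43
(The negative root is discarded since n must be a positive integer.)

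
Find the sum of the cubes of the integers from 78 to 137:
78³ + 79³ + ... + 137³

Use ∑_{k=1}^{n} k³ = [n(n+1)/2]², then subtract the first 77 terms.
∑_{k=1}^{137} k³ = [137×138/2]² = 9453² = 89359209
∑_{k=1}^{77} k³ = [77×78/2]² = 3003² = 9018009
∑_{k=78}^{137} k³ = 89359209 - 9018009 = 80341200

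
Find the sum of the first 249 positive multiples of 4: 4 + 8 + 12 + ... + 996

Factor out 4: = 4(1 + 2 + ... + 249) = 4 × n(n+1)/2
= 4 × 249×250/2
= 4 × 31125
= 124500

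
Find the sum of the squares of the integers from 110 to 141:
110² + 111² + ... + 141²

Use ∑_{k=1}^{n} k² = n(n+1)(2n+1)/6, then subtract the first 109 terms.
∑_{k=1}^{141} k² = 141×142×283/6 = 944371
∑_{k=1}^{109} k² = 109×110×219/6 = 437635
∑_{k=110}^{141} k² = 944371 - 437635 = 506736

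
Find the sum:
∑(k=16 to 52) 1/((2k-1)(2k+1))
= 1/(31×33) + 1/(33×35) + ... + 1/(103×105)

Partial fractions: 1/((2k-1)(2k+1)) = (1/2)[1/(2k-1) - 1/(2k+1)]
The series telescopes:
= (1/2)[1/31 - 1/105]
= 37/3255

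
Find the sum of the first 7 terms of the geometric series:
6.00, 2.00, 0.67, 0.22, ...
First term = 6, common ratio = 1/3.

Sₙ = a(1 - rⁿ) / (1 - r)
S_7 = 6(1 - (1/3)^7) / (1 - (1/3))
S_7 = 6(1 - (1/2187)) / (2/3)
S_7 = 2186/243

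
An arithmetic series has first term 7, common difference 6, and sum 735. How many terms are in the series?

Using S = n/2 × [2a + (n-1)d]
735 = n/2 × [2(7) + (n-1)(6)]
735 = n/2 × [14 + 6n - 6]
1470 = n × [8 + 6n]
6n² + (8)n - 1470 = 0
Discriminant: Δ = (8)² - 4(6)(-1470) = 64 + 35280 = 35344
√Δ = 188
n = [-(8) + √Δ] / (2·6) = (-8 + 188) / 12 = 180 / 12 = 15
(The negative root is discarded since n must be a positive integer.)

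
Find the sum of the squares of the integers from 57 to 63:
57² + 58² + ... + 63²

Use ∑_{k=1}^{n} k² = n(n+1)(2n+1)/6, then subtract the first 56 terms.
∑_{k=1}^{63} k² = 63×64×127/6 = 85344
∑_{k=1}^{56} k² = 56×57×113/6 = 60116
∑_{k=57}^{63} k² = 85344 - 60116 = 25228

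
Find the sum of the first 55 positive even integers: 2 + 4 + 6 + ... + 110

Sum of first n even numbers = n(n+1)
= 55×56
= 3080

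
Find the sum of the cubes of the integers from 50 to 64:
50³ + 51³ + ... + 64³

Use ∑_{k=1}^{n} k³ = [n(n+1)/2]², then subtract the first 49 terms.
∑_{k=1}^{64} k³ = [64×65/2]² = 2080² = 4326400
∑_{k=1}^{49} k³ = [49×50/2]² = 1225² = 1500625
∑_{k=50}^{64} k³ = 4326400 - 1500625 = 2825775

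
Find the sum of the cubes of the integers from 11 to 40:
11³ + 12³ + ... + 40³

Use ∑_{k=1}^{n} k³ = [n(n+1)/2]², then subtract the first 10 terms.
∑_{k=1}^{40} k³ = [40×41/2]² = 820² = 672400
∑_{k=1}^{10} k³ = [10×11/2]² = 55² = 3025
∑_{k=11}^{40} k³ = 672400 - 3025 = 669375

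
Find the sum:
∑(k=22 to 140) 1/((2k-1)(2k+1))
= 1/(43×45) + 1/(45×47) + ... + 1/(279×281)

Partial fractions: 1/((2k-1)(2k+1)) = (1/2)[1/(2k-1) - 1/(2k+1)]
The series telescopes:
= (1/2)[1/43 - 1/281]
= 119/12083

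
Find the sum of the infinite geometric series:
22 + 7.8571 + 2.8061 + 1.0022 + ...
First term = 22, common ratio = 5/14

For |r| < 1, S = a / (1 - r)
S = 22 / (1 - (5/14))
S = 22 / (9/14)
S = 308/9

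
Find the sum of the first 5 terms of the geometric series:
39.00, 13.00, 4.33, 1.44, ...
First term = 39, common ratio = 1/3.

Sₙ = a(1 - rⁿ) / (1 - r)
S_5 = 39(1 - (1/3)^5) / (1 - (1/3))
S_5 = 39(1 - (1/243)) / (2/3)
S_5 = 1573/27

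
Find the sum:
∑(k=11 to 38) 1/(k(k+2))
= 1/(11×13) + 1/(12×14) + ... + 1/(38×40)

Partial fractions: 1/(k(k+2)) = (1/2)[1/k - 1/(k+2)]
Telescoping leaves the first two and last two terms:
= (1/2)[1/11 + 1/12 - 1/39 - 1/40]
= 707/11440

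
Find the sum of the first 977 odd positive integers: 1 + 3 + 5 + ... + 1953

Sum of first n odd numbers = n²
= 977²
= 954529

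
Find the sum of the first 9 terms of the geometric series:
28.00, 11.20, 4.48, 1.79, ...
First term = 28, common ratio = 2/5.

Sₙ = a(1 - rⁿ) / (1 - r)
S_9 = 28(1 - (2/5)^9) / (1 - (2/5))
S_9 = 28(1 - (512/1953125)) / (3/5)
S_9 = 18224388/390625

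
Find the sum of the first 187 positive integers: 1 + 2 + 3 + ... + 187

Formula: ∑k = n(n+1)/2
= 187×188/2
= 35156/2
= 17578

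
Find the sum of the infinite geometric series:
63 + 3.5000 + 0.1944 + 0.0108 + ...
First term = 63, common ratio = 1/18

For |r| < 1, S = a / (1 - r)
S = 63 / (1 - (1/18))
S = 63 / (17/18)
S = 1134/17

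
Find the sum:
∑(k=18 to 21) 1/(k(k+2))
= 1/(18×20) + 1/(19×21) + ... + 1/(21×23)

Partial fractions: 1/(k(k+2)) = (1/2)[1/k - 1/(k+2)]
Telescoping leaves the first two and last two terms:
= (1/2)[1/18 + 1/19 - 1/22 - 1/23]
= 833/86526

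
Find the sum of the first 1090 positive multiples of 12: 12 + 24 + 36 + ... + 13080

Factor out 12: = 12(1 + 2 + ... + 1090) = 12 × n(n+1)/2
= 12 × 1090×1091/2
= 12 × 594595
= 7135140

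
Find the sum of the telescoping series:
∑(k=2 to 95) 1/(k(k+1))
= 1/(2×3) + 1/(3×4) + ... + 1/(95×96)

Partial fractions: 1/(k(k+1)) = 1/k - 1/(k+1)
The series telescopes:
= (1/2 - 1/3) + (1/3 - 1/4) + ... + (1/95 - 1/96)
= 1/2 - 1/96
= 47/96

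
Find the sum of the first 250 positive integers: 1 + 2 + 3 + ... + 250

Formula: ∑k = n(n+1)/2
= 250×251/2
= 62750/2
= 31375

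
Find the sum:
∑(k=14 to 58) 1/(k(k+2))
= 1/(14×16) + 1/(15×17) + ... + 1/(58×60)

Partial fractions: 1/(k(k+2)) = (1/2)[1/k - 1/(k+2)]
Telescoping leaves the first two and last two terms:
= (1/2)[1/14 + 1/15 - 1/59 - 1/60]
= 863/16520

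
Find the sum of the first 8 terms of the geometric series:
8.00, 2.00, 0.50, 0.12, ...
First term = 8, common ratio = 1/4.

Sₙ = a(1 - rⁿ) / (1 - r)
S_8 = 8(1 - (1/4)^8) / (1 - (1/4))
S_8 = 8(1 - (1/65536)) / (3/4)
S_8 = 21845/2048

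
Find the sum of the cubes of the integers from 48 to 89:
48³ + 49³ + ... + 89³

Use ∑_{k=1}^{n} k³ = [n(n+1)/2]², then subtract the first 47 terms.
∑_{k=1}^{89} k³ = [89×90/2]² = 4005² = 16040025
∑_{k=1}^{47} k³ = [47×48/2]² = 1128² = 1272384
∑_{k=48}^{89} k³ = 16040025 - 1272384 = 14767641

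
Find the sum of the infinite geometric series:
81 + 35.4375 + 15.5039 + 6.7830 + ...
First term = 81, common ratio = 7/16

For |r| < 1, S = a / (1 - r)
S = 81 / (1 - (7/16))
S = 81 / (9/16)
S = 144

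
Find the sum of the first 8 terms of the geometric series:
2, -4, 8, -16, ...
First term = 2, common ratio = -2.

Sₙ = a(1 - rⁿ) / (1 - r)
S_8 = 2(1 - (-2)^8) / (1 - (-2))
S_8 = 2(1 - 256) / (3)
S_8 = -170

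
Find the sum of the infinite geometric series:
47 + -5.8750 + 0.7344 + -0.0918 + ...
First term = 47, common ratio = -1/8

For |r| < 1, S = a / (1 - r)
S = 47 / (1 - (-1/8))
S = 47 / (9/8)
S = 376/9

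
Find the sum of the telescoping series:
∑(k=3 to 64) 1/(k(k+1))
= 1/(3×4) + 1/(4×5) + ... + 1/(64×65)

Partial fractions: 1/(k(k+1)) = 1/k - 1/(k+1)
The series telescopes:
= (1/3 - 1/4) + (1/4 - 1/5) + ... + (1/64 - 1/65)
= 1/3 - 1/65
= 62/195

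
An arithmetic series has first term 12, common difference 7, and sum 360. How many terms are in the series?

Using S = n/2 × [2a + (n-1)d]
360 = n/2 × [2(12) + (n-1)(7)]
360 = n/2 × [24 + 7n - 7]
720 = n × [17 + 7n]
7n² + (17)n - 720 = 0
Discriminant: Δ = (17)² - 4(7)(-720) = 289 + 20160 = 20449
√Δ = 143
n = [-(17) + √Δ] / (2·7) = (-17 + 143) / 14 = 126 / 14 = 9
(The negative root is discarded since n must be a positive integer.)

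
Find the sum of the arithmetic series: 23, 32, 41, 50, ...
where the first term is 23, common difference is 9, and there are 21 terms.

Sₙ = n/2 × (first + last)
Last term = a + (n-1)d = 23 + (21-1)×9 = 203
S_21 = 21/2 × (23 + 203)
S_21 = 21/2 × 226 = 2373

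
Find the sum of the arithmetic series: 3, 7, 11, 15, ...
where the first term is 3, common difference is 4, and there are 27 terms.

Sₙ = n/2 × (first + last)
Last term = a + (n-1)d = 3 + (27-1)×4 = 107
S_27 = 27/2 × (3 + 107)
S_27 = 27/2 × 110 = 1485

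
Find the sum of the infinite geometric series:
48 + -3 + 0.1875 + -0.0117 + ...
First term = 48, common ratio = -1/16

For |r| < 1, S = a / (1 - r)
S = 48 / (1 - (-1/16))
S = 48 / (17/16)
S = 768/17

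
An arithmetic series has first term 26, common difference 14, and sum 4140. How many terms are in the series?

Using S = n/2 × [2a + (n-1)d]
4140 = n/2 × [2(26) + (n-1)(14)]
4140 = n/2 × [52 + 14n - 14]
8280 = n × [38 + 14n]
14n² + (38)n - 8280 = 0
Discriminant: Δ = (38)² - 4(14)(-8280) = 1444 + 463680 = 465124
√Δ = 682
n = [-(38) + √Δ] / (2·14) = (-38 + 682) / 28 = 644 / 28 = 23
(The negative root is discarded since n must be a positive integer.)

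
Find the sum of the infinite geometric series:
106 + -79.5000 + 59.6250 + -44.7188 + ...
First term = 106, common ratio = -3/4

For |r| < 1, S = a / (1 - r)
S = 106 / (1 - (-3/4))
S = 106 / (7/4)
S = 424/7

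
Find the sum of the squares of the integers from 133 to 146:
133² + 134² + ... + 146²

Use ∑_{k=1}^{n} k² = n(n+1)(2n+1)/6, then subtract the first 132 terms.
∑_{k=1}^{146} k² = 146×147×293/6 = 1048061
∑_{k=1}^{132} k² = 132×133×265/6 = 775390
∑_{k=133}^{146} k² = 1048061 - 775390 = 272671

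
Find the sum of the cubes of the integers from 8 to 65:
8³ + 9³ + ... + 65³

Use ∑_{k=1}^{n} k³ = [n(n+1)/2]², then subtract the first 7 terms.
∑_{k=1}^{65} k³ = [65×66/2]² = 2145² = 4601025
∑_{k=1}^{7} k³ = [7×8/2]² = 28² = 784
∑_{k=8}^{65} k³ = 4601025 - 784 = 4600241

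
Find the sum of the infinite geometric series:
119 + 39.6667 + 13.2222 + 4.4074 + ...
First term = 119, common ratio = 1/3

For |r| < 1, S = a / (1 - r)
S = 119 / (1 - (1/3))
S = 119 / (2/3)
S = 357/2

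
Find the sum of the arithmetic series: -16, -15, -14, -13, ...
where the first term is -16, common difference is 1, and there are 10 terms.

Sₙ = n/2 × (first + last)
Last term = a + (n-1)d = -16 + (10-1)×1 = -7
S_10 = 10/2 × (-16 + (-7))
S_10 = 10/2 × (-23) = -115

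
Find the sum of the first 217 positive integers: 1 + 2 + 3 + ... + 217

Formula: ∑k = n(n+1)/2
= 217×218/2
= 47306/2
= 23653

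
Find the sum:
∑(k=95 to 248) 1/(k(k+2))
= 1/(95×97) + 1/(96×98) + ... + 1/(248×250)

Partial fractions: 1/(k(k+2)) = (1/2)[1/k - 1/(k+2)]
Telescoping leaves the first two and last two terms:
= (1/2)[1/95 + 1/96 - 1/249 - 1/250]
= 81543/12616000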